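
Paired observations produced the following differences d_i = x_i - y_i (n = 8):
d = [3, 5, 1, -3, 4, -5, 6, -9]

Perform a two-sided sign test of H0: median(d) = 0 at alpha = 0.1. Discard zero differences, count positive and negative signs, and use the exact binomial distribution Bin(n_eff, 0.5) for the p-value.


Step 1: Discard zero differences. Original n = 8; n_eff = number of nonzero differences = 8.
Nonzero differences (with sign): +3, +5, +1, -3, +4, -5, +6, -9
Step 2: Count signs: positive = 5, negative = 3.
Step 3: Under H0: P(positive) = 0.5, so the number of positives S ~ Bin(8, 0.5).
Step 4: Two-sided exact p-value = sum of Bin(8,0.5) probabilities at or below the observed probability = 0.726562.
Step 5: alpha = 0.1. fail to reject H0.

n_eff = 8, pos = 5, neg = 3, p = 0.726562, fail to reject H0.


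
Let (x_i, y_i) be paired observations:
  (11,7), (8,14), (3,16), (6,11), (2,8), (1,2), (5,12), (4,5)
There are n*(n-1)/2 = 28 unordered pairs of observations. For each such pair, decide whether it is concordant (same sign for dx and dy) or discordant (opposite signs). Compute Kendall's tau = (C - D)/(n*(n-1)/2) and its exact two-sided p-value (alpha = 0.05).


Step 1: Enumerate the 28 unordered pairs (i,j) with i<j and classify each by sign(x_j-x_i) * sign(y_j-y_i).
  (1,2):dx=-3,dy=+7->D; (1,3):dx=-8,dy=+9->D; (1,4):dx=-5,dy=+4->D; (1,5):dx=-9,dy=+1->D
  (1,6):dx=-10,dy=-5->C; (1,7):dx=-6,dy=+5->D; (1,8):dx=-7,dy=-2->C; (2,3):dx=-5,dy=+2->D
  (2,4):dx=-2,dy=-3->C; (2,5):dx=-6,dy=-6->C; (2,6):dx=-7,dy=-12->C; (2,7):dx=-3,dy=-2->C
  (2,8):dx=-4,dy=-9->C; (3,4):dx=+3,dy=-5->D; (3,5):dx=-1,dy=-8->C; (3,6):dx=-2,dy=-14->C
  (3,7):dx=+2,dy=-4->D; (3,8):dx=+1,dy=-11->D; (4,5):dx=-4,dy=-3->C; (4,6):dx=-5,dy=-9->C
  (4,7):dx=-1,dy=+1->D; (4,8):dx=-2,dy=-6->C; (5,6):dx=-1,dy=-6->C; (5,7):dx=+3,dy=+4->C
  (5,8):dx=+2,dy=-3->D; (6,7):dx=+4,dy=+10->C; (6,8):dx=+3,dy=+3->C; (7,8):dx=-1,dy=-7->C
Step 2: C = 17, D = 11, total pairs = 28.
Step 3: tau = (C - D)/(n(n-1)/2) = (17 - 11)/28 = 0.214286.
Step 4: Exact two-sided p-value (enumerate n! = 40320 permutations of y under H0): p = 0.548413.
Step 5: alpha = 0.05. fail to reject H0.

tau_b = 0.2143 (C=17, D=11), p = 0.548413, fail to reject H0.


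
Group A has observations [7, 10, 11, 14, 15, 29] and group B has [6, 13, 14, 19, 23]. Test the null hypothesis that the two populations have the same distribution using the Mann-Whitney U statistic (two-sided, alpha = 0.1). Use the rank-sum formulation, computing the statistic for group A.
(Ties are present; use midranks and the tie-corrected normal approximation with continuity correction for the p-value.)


Step 1: Combine and sort all 11 observations; assign midranks.
sorted (value, group): (6,Y), (7,X), (10,X), (11,X), (13,Y), (14,X), (14,Y), (15,X), (19,Y), (23,Y), (29,X)
ranks: 6->1, 7->2, 10->3, 11->4, 13->5, 14->6.5, 14->6.5, 15->8, 19->9, 23->10, 29->11
Step 2: Rank sum for X: R1 = 2 + 3 + 4 + 6.5 + 8 + 11 = 34.5.
Step 3: U_X = R1 - n1(n1+1)/2 = 34.5 - 6*7/2 = 34.5 - 21 = 13.5.
       U_Y = n1*n2 - U_X = 30 - 13.5 = 16.5.
Step 4: Ties are present, so use the tie-corrected normal approximation (with continuity correction) for the p-value.
Step 5: p-value = 0.854805; compare to alpha = 0.1. fail to reject H0.

U_X = 13.5, p = 0.854805, fail to reject H0 at alpha = 0.1.


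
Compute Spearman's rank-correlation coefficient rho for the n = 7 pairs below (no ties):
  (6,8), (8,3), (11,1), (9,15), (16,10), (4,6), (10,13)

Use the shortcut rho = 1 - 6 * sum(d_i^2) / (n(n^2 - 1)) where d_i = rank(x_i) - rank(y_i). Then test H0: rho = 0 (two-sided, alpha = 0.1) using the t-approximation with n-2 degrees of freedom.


Step 1: Rank x and y separately (midranks; no ties here).
rank(x): 6->2, 8->3, 11->6, 9->4, 16->7, 4->1, 10->5
rank(y): 8->4, 3->2, 1->1, 15->7, 10->5, 6->3, 13->6
Step 2: d_i = R_x(i) - R_y(i); compute d_i^2.
  (2-4)^2=4, (3-2)^2=1, (6-1)^2=25, (4-7)^2=9, (7-5)^2=4, (1-3)^2=4, (5-6)^2=1
sum(d^2) = 48.
Step 3: rho = 1 - 6*48 / (7*(7^2 - 1)) = 1 - 288/336 = 0.142857.
Step 4: Under H0, t = rho * sqrt((n-2)/(1-rho^2)) = 0.3227 ~ t(5).
Step 5: Two-sided p-value from the t-distribution with 5 df = 0.759945.
Step 6: alpha = 0.1. fail to reject H0.

rho = 0.1429, p = 0.759945, fail to reject H0 at alpha = 0.1.


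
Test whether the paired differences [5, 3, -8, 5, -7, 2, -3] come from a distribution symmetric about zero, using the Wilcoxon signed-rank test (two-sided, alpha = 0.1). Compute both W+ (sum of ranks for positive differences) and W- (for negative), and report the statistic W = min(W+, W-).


Step 1: Drop any zero differences (none here) and take |d_i|.
|d| = [5, 3, 8, 5, 7, 2, 3]
Step 2: Midrank |d_i| (ties get averaged ranks).
ranks: |5|->4.5, |3|->2.5, |8|->7, |5|->4.5, |7|->6, |2|->1, |3|->2.5
Step 3: Attach original signs; sum ranks with positive sign and with negative sign.
W+ = 4.5 + 2.5 + 4.5 + 1 = 12.5
W- = 7 + 6 + 2.5 = 15.5
(Check: W+ + W- = 28 should equal n(n+1)/2 = 28.)
Step 4: Test statistic W = min(W+, W-) = 12.5.
Step 5: Ties in |d|, so use the tie-corrected normal approximation.
        E[W] = n(n+1)/4 = 7*8/4 = 14.
        Tie groups: |d|=3 (t=2), |d|=5 (t=2); sum(t^3 - t) = 12.
        Var[W] = n(n+1)(2n+1)/24 - sum(t^3-t)/48 = 840/24 - 12/48 = 34.75.
        z = (W - E[W]) / sqrt(Var[W]) = (12.5 - 14) / 5.8949 = -0.2545.
        Two-sided p = 2*Phi(z) = 0.799143.
Step 6: alpha = 0.1. fail to reject H0.

W+ = 12.5, W- = 15.5, W = min = 12.5, p = 0.799143, fail to reject H0.


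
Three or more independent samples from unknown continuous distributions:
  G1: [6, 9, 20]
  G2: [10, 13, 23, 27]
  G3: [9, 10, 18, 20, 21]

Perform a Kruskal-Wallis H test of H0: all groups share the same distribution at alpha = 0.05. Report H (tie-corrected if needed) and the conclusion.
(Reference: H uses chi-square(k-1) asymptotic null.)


Step 1: Combine all N = 12 observations and assign midranks.
sorted (value, group, rank): (6,G1,1), (9,G1,2.5), (9,G3,2.5), (10,G2,4.5), (10,G3,4.5), (13,G2,6), (18,G3,7), (20,G1,8.5), (20,G3,8.5), (21,G3,10), (23,G2,11), (27,G2,12)
Step 2: Sum ranks within each group.
R_1 = 12 (n_1 = 3)
R_2 = 33.5 (n_2 = 4)
R_3 = 32.5 (n_3 = 5)
Step 3: H = 12/(N(N+1)) * sum(R_i^2/n_i) - 3(N+1)
     = 12/(12*13) * (12^2/3 + 33.5^2/4 + 32.5^2/5) - 3*13
     = 0.076923 * 539.812 - 39
     = 2.524038.
Step 4: Ties present; correction factor C = 1 - 18/(12^3 - 12) = 0.989510. Corrected H = 2.524038 / 0.989510 = 2.550795.
Step 5: Under H0, H ~ chi^2(2); p-value = 0.279320.
Step 6: alpha = 0.05. fail to reject H0.

H = 2.5508, df = 2, p = 0.279320, fail to reject H0.


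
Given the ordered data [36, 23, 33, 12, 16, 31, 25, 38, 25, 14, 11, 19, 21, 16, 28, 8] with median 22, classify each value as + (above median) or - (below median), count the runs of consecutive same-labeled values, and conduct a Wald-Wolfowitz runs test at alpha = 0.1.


Step 1: Compute median = 22; label A = above, B = below.
Labels in order: AAABBAAAABBBBBAB  (n_A = 8, n_B = 8)
Step 2: Count runs R = 6.
Step 3: Under H0 (random ordering), E[R] = 2*n_A*n_B/(n_A+n_B) + 1 = 2*8*8/16 + 1 = 9.0000.
        Var[R] = 2*n_A*n_B*(2*n_A*n_B - n_A - n_B) / ((n_A+n_B)^2 * (n_A+n_B-1)) = 14336/3840 = 3.7333.
        SD[R] = 1.9322.
Step 4: Continuity-corrected z = (R + 0.5 - E[R]) / SD[R] = (6 + 0.5 - 9.0000) / 1.9322 = -1.2939.
Step 5: Two-sided p-value via normal approximation = 2*(1 - Phi(|z|)) = 0.195709.
Step 6: alpha = 0.1. fail to reject H0.

R = 6, z = -1.2939, p = 0.195709, fail to reject H0.


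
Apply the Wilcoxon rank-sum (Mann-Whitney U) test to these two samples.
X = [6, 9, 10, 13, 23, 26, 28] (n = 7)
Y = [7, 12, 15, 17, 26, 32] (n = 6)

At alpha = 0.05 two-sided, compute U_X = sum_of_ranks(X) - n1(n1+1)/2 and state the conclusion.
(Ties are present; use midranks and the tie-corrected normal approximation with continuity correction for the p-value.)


Step 1: Combine and sort all 13 observations; assign midranks.
sorted (value, group): (6,X), (7,Y), (9,X), (10,X), (12,Y), (13,X), (15,Y), (17,Y), (23,X), (26,X), (26,Y), (28,X), (32,Y)
ranks: 6->1, 7->2, 9->3, 10->4, 12->5, 13->6, 15->7, 17->8, 23->9, 26->10.5, 26->10.5, 28->12, 32->13
Step 2: Rank sum for X: R1 = 1 + 3 + 4 + 6 + 9 + 10.5 + 12 = 45.5.
Step 3: U_X = R1 - n1(n1+1)/2 = 45.5 - 7*8/2 = 45.5 - 28 = 17.5.
       U_Y = n1*n2 - U_X = 42 - 17.5 = 24.5.
Step 4: Ties are present, so use the tie-corrected normal approximation (with continuity correction) for the p-value.
Step 5: p-value = 0.667806; compare to alpha = 0.05. fail to reject H0.

U_X = 17.5, p = 0.667806, fail to reject H0 at alpha = 0.05.


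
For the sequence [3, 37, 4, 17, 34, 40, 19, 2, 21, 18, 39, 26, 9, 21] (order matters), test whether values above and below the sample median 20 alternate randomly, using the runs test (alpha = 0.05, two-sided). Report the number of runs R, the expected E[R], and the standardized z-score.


Step 1: Compute median = 20; label A = above, B = below.
Labels in order: BABBAABBABAABA  (n_A = 7, n_B = 7)
Step 2: Count runs R = 10.
Step 3: Under H0 (random ordering), E[R] = 2*n_A*n_B/(n_A+n_B) + 1 = 2*7*7/14 + 1 = 8.0000.
        Var[R] = 2*n_A*n_B*(2*n_A*n_B - n_A - n_B) / ((n_A+n_B)^2 * (n_A+n_B-1)) = 8232/2548 = 3.2308.
        SD[R] = 1.7974.
Step 4: Continuity-corrected z = (R - 0.5 - E[R]) / SD[R] = (10 - 0.5 - 8.0000) / 1.7974 = 0.8345.
Step 5: Two-sided p-value via normal approximation = 2*(1 - Phi(|z|)) = 0.403986.
Step 6: alpha = 0.05. fail to reject H0.

R = 10, z = 0.8345, p = 0.403986, fail to reject H0.


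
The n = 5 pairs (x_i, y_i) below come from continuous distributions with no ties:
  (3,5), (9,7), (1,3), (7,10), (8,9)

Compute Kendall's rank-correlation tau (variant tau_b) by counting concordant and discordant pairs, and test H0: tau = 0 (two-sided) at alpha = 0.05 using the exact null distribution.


Step 1: Enumerate the 10 unordered pairs (i,j) with i<j and classify each by sign(x_j-x_i) * sign(y_j-y_i).
  (1,2):dx=+6,dy=+2->C; (1,3):dx=-2,dy=-2->C; (1,4):dx=+4,dy=+5->C; (1,5):dx=+5,dy=+4->C
  (2,3):dx=-8,dy=-4->C; (2,4):dx=-2,dy=+3->D; (2,5):dx=-1,dy=+2->D; (3,4):dx=+6,dy=+7->C
  (3,5):dx=+7,dy=+6->C; (4,5):dx=+1,dy=-1->D
Step 2: C = 7, D = 3, total pairs = 10.
Step 3: tau = (C - D)/(n(n-1)/2) = (7 - 3)/10 = 0.400000.
Step 4: Exact two-sided p-value (enumerate n! = 120 permutations of y under H0): p = 0.483333.
Step 5: alpha = 0.05. fail to reject H0.

tau_b = 0.4000 (C=7, D=3), p = 0.483333, fail to reject H0.


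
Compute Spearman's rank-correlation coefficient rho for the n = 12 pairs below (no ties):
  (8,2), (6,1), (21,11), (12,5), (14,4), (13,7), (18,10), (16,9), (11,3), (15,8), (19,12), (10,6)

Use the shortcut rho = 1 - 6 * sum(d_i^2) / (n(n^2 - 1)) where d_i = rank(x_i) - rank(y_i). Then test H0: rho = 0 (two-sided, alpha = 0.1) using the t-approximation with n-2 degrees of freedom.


Step 1: Rank x and y separately (midranks; no ties here).
rank(x): 8->2, 6->1, 21->12, 12->5, 14->7, 13->6, 18->10, 16->9, 11->4, 15->8, 19->11, 10->3
rank(y): 2->2, 1->1, 11->11, 5->5, 4->4, 7->7, 10->10, 9->9, 3->3, 8->8, 12->12, 6->6
Step 2: d_i = R_x(i) - R_y(i); compute d_i^2.
  (2-2)^2=0, (1-1)^2=0, (12-11)^2=1, (5-5)^2=0, (7-4)^2=9, (6-7)^2=1, (10-10)^2=0, (9-9)^2=0, (4-3)^2=1, (8-8)^2=0, (11-12)^2=1, (3-6)^2=9
sum(d^2) = 22.
Step 3: rho = 1 - 6*22 / (12*(12^2 - 1)) = 1 - 132/1716 = 0.923077.
Step 4: Under H0, t = rho * sqrt((n-2)/(1-rho^2)) = 7.5895 ~ t(10).
Step 5: Two-sided p-value from the t-distribution with 10 df = 0.000019.
Step 6: alpha = 0.1. reject H0.

rho = 0.9231, p = 0.000019, reject H0 at alpha = 0.1.


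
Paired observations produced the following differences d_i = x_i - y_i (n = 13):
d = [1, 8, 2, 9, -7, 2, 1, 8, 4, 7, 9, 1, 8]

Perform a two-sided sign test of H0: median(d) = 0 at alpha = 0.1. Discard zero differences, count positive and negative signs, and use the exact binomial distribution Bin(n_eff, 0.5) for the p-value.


Step 1: Discard zero differences. Original n = 13; n_eff = number of nonzero differences = 13.
Nonzero differences (with sign): +1, +8, +2, +9, -7, +2, +1, +8, +4, +7, +9, +1, +8
Step 2: Count signs: positive = 12, negative = 1.
Step 3: Under H0: P(positive) = 0.5, so the number of positives S ~ Bin(13, 0.5).
Step 4: Two-sided exact p-value = sum of Bin(13,0.5) probabilities at or below the observed probability = 0.003418.
Step 5: alpha = 0.1. reject H0.

n_eff = 13, pos = 12, neg = 1, p = 0.003418, reject H0.


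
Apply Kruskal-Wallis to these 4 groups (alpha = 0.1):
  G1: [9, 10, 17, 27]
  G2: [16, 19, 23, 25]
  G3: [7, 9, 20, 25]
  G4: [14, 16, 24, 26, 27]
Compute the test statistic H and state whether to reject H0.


Step 1: Combine all N = 17 observations and assign midranks.
sorted (value, group, rank): (7,G3,1), (9,G1,2.5), (9,G3,2.5), (10,G1,4), (14,G4,5), (16,G2,6.5), (16,G4,6.5), (17,G1,8), (19,G2,9), (20,G3,10), (23,G2,11), (24,G4,12), (25,G2,13.5), (25,G3,13.5), (26,G4,15), (27,G1,16.5), (27,G4,16.5)
Step 2: Sum ranks within each group.
R_1 = 31 (n_1 = 4)
R_2 = 40 (n_2 = 4)
R_3 = 27 (n_3 = 4)
R_4 = 55 (n_4 = 5)
Step 3: H = 12/(N(N+1)) * sum(R_i^2/n_i) - 3(N+1)
     = 12/(17*18) * (31^2/4 + 40^2/4 + 27^2/4 + 55^2/5) - 3*18
     = 0.039216 * 1427.5 - 54
     = 1.980392.
Step 4: Ties present; correction factor C = 1 - 24/(17^3 - 17) = 0.995098. Corrected H = 1.980392 / 0.995098 = 1.990148.
Step 5: Under H0, H ~ chi^2(3); p-value = 0.574454.
Step 6: alpha = 0.1. fail to reject H0.

H = 1.9901, df = 3, p = 0.574454, fail to reject H0.


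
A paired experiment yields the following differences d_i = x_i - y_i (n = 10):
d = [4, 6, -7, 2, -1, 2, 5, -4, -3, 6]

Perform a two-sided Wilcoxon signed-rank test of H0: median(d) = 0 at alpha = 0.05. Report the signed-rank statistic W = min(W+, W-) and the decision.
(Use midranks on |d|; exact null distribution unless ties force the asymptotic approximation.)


Step 1: Drop any zero differences (none here) and take |d_i|.
|d| = [4, 6, 7, 2, 1, 2, 5, 4, 3, 6]
Step 2: Midrank |d_i| (ties get averaged ranks).
ranks: |4|->5.5, |6|->8.5, |7|->10, |2|->2.5, |1|->1, |2|->2.5, |5|->7, |4|->5.5, |3|->4, |6|->8.5
Step 3: Attach original signs; sum ranks with positive sign and with negative sign.
W+ = 5.5 + 8.5 + 2.5 + 2.5 + 7 + 8.5 = 34.5
W- = 10 + 1 + 5.5 + 4 = 20.5
(Check: W+ + W- = 55 should equal n(n+1)/2 = 55.)
Step 4: Test statistic W = min(W+, W-) = 20.5.
Step 5: Ties in |d|, so use the tie-corrected normal approximation.
        E[W] = n(n+1)/4 = 10*11/4 = 27.5.
        Tie groups: |d|=2 (t=2), |d|=4 (t=2), |d|=6 (t=2); sum(t^3 - t) = 18.
        Var[W] = n(n+1)(2n+1)/24 - sum(t^3-t)/48 = 2310/24 - 18/48 = 95.875.
        z = (W - E[W]) / sqrt(Var[W]) = (20.5 - 27.5) / 9.7916 = -0.7149.
        Two-sided p = 2*Phi(z) = 0.474671.
Step 6: alpha = 0.05. fail to reject H0.

W+ = 34.5, W- = 20.5, W = min = 20.5, p = 0.474671, fail to reject H0.


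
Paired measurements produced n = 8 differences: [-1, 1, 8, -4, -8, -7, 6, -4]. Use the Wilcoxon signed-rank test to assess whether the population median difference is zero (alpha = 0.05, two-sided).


Step 1: Drop any zero differences (none here) and take |d_i|.
|d| = [1, 1, 8, 4, 8, 7, 6, 4]
Step 2: Midrank |d_i| (ties get averaged ranks).
ranks: |1|->1.5, |1|->1.5, |8|->7.5, |4|->3.5, |8|->7.5, |7|->6, |6|->5, |4|->3.5
Step 3: Attach original signs; sum ranks with positive sign and with negative sign.
W+ = 1.5 + 7.5 + 5 = 14
W- = 1.5 + 3.5 + 7.5 + 6 + 3.5 = 22
(Check: W+ + W- = 36 should equal n(n+1)/2 = 36.)
Step 4: Test statistic W = min(W+, W-) = 14.
Step 5: Ties in |d|, so use the tie-corrected normal approximation.
        E[W] = n(n+1)/4 = 8*9/4 = 18.
        Tie groups: |d|=1 (t=2), |d|=4 (t=2), |d|=8 (t=2); sum(t^3 - t) = 18.
        Var[W] = n(n+1)(2n+1)/24 - sum(t^3-t)/48 = 1224/24 - 18/48 = 50.625.
        z = (W - E[W]) / sqrt(Var[W]) = (14 - 18) / 7.1151 = -0.5622.
        Two-sided p = 2*Phi(z) = 0.573992.
Step 6: alpha = 0.05. fail to reject H0.

W+ = 14, W- = 22, W = min = 14, p = 0.573992, fail to reject H0.


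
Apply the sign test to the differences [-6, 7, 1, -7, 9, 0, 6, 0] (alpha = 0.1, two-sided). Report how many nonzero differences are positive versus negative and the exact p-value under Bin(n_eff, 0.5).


Step 1: Discard zero differences. Original n = 8; n_eff = number of nonzero differences = 6.
Nonzero differences (with sign): -6, +7, +1, -7, +9, +6
Step 2: Count signs: positive = 4, negative = 2.
Step 3: Under H0: P(positive) = 0.5, so the number of positives S ~ Bin(6, 0.5).
Step 4: Two-sided exact p-value = sum of Bin(6,0.5) probabilities at or below the observed probability = 0.687500.
Step 5: alpha = 0.1. fail to reject H0.

n_eff = 6, pos = 4, neg = 2, p = 0.687500, fail to reject H0.


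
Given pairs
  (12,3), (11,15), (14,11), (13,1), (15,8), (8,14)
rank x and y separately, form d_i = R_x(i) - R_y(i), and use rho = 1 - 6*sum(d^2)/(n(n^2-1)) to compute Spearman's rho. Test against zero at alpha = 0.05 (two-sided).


Step 1: Rank x and y separately (midranks; no ties here).
rank(x): 12->3, 11->2, 14->5, 13->4, 15->6, 8->1
rank(y): 3->2, 15->6, 11->4, 1->1, 8->3, 14->5
Step 2: d_i = R_x(i) - R_y(i); compute d_i^2.
  (3-2)^2=1, (2-6)^2=16, (5-4)^2=1, (4-1)^2=9, (6-3)^2=9, (1-5)^2=16
sum(d^2) = 52.
Step 3: rho = 1 - 6*52 / (6*(6^2 - 1)) = 1 - 312/210 = -0.485714.
Step 4: Under H0, t = rho * sqrt((n-2)/(1-rho^2)) = -1.1113 ~ t(4).
Step 5: Two-sided p-value from the t-distribution with 4 df = 0.328723.
Step 6: alpha = 0.05. fail to reject H0.

rho = -0.4857, p = 0.328723, fail to reject H0 at alpha = 0.05.


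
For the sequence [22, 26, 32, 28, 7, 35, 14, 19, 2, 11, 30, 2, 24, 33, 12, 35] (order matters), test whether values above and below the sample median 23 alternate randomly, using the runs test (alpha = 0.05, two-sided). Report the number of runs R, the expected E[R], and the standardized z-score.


Step 1: Compute median = 23; label A = above, B = below.
Labels in order: BAAABABBBBABAABA  (n_A = 8, n_B = 8)
Step 2: Count runs R = 10.
Step 3: Under H0 (random ordering), E[R] = 2*n_A*n_B/(n_A+n_B) + 1 = 2*8*8/16 + 1 = 9.0000.
        Var[R] = 2*n_A*n_B*(2*n_A*n_B - n_A - n_B) / ((n_A+n_B)^2 * (n_A+n_B-1)) = 14336/3840 = 3.7333.
        SD[R] = 1.9322.
Step 4: Continuity-corrected z = (R - 0.5 - E[R]) / SD[R] = (10 - 0.5 - 9.0000) / 1.9322 = 0.2588.
Step 5: Two-sided p-value via normal approximation = 2*(1 - Phi(|z|)) = 0.795809.
Step 6: alpha = 0.05. fail to reject H0.

R = 10, z = 0.2588, p = 0.795809, fail to reject H0.


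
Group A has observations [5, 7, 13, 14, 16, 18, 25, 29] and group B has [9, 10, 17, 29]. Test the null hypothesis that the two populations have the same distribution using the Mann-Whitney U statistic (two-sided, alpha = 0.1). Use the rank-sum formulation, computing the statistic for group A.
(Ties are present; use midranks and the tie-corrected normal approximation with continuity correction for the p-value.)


Step 1: Combine and sort all 12 observations; assign midranks.
sorted (value, group): (5,X), (7,X), (9,Y), (10,Y), (13,X), (14,X), (16,X), (17,Y), (18,X), (25,X), (29,X), (29,Y)
ranks: 5->1, 7->2, 9->3, 10->4, 13->5, 14->6, 16->7, 17->8, 18->9, 25->10, 29->11.5, 29->11.5
Step 2: Rank sum for X: R1 = 1 + 2 + 5 + 6 + 7 + 9 + 10 + 11.5 = 51.5.
Step 3: U_X = R1 - n1(n1+1)/2 = 51.5 - 8*9/2 = 51.5 - 36 = 15.5.
       U_Y = n1*n2 - U_X = 32 - 15.5 = 16.5.
Step 4: Ties are present, so use the tie-corrected normal approximation (with continuity correction) for the p-value.
Step 5: p-value = 1.000000; compare to alpha = 0.1. fail to reject H0.

U_X = 15.5, p = 1.000000, fail to reject H0 at alpha = 0.1.


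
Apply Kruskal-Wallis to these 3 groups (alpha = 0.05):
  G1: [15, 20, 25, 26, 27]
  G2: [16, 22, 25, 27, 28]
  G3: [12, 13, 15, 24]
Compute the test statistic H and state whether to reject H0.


Step 1: Combine all N = 14 observations and assign midranks.
sorted (value, group, rank): (12,G3,1), (13,G3,2), (15,G1,3.5), (15,G3,3.5), (16,G2,5), (20,G1,6), (22,G2,7), (24,G3,8), (25,G1,9.5), (25,G2,9.5), (26,G1,11), (27,G1,12.5), (27,G2,12.5), (28,G2,14)
Step 2: Sum ranks within each group.
R_1 = 42.5 (n_1 = 5)
R_2 = 48 (n_2 = 5)
R_3 = 14.5 (n_3 = 4)
Step 3: H = 12/(N(N+1)) * sum(R_i^2/n_i) - 3(N+1)
     = 12/(14*15) * (42.5^2/5 + 48^2/5 + 14.5^2/4) - 3*15
     = 0.057143 * 874.612 - 45
     = 4.977857.
Step 4: Ties present; correction factor C = 1 - 18/(14^3 - 14) = 0.993407. Corrected H = 4.977857 / 0.993407 = 5.010896.
Step 5: Under H0, H ~ chi^2(2); p-value = 0.081639.
Step 6: alpha = 0.05. fail to reject H0.

H = 5.0109, df = 2, p = 0.081639, fail to reject H0.


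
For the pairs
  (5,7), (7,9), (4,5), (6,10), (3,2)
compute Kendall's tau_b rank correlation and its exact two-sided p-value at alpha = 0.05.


Step 1: Enumerate the 10 unordered pairs (i,j) with i<j and classify each by sign(x_j-x_i) * sign(y_j-y_i).
  (1,2):dx=+2,dy=+2->C; (1,3):dx=-1,dy=-2->C; (1,4):dx=+1,dy=+3->C; (1,5):dx=-2,dy=-5->C
  (2,3):dx=-3,dy=-4->C; (2,4):dx=-1,dy=+1->D; (2,5):dx=-4,dy=-7->C; (3,4):dx=+2,dy=+5->C
  (3,5):dx=-1,dy=-3->C; (4,5):dx=-3,dy=-8->C
Step 2: C = 9, D = 1, total pairs = 10.
Step 3: tau = (C - D)/(n(n-1)/2) = (9 - 1)/10 = 0.800000.
Step 4: Exact two-sided p-value (enumerate n! = 120 permutations of y under H0): p = 0.083333.
Step 5: alpha = 0.05. fail to reject H0.

tau_b = 0.8000 (C=9, D=1), p = 0.083333, fail to reject H0.


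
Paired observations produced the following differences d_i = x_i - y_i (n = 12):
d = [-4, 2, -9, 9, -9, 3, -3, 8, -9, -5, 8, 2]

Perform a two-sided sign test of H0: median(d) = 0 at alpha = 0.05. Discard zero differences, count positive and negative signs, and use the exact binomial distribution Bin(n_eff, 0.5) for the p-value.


Step 1: Discard zero differences. Original n = 12; n_eff = number of nonzero differences = 12.
Nonzero differences (with sign): -4, +2, -9, +9, -9, +3, -3, +8, -9, -5, +8, +2
Step 2: Count signs: positive = 6, negative = 6.
Step 3: Under H0: P(positive) = 0.5, so the number of positives S ~ Bin(12, 0.5).
Step 4: Two-sided exact p-value = sum of Bin(12,0.5) probabilities at or below the observed probability = 1.000000.
Step 5: alpha = 0.05. fail to reject H0.

n_eff = 12, pos = 6, neg = 6, p = 1.000000, fail to reject H0.


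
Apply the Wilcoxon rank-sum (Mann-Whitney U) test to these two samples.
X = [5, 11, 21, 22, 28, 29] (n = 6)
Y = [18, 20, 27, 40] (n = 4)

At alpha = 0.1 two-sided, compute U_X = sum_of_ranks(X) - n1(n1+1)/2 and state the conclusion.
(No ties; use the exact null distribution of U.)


Step 1: Combine and sort all 10 observations; assign midranks.
sorted (value, group): (5,X), (11,X), (18,Y), (20,Y), (21,X), (22,X), (27,Y), (28,X), (29,X), (40,Y)
ranks: 5->1, 11->2, 18->3, 20->4, 21->5, 22->6, 27->7, 28->8, 29->9, 40->10
Step 2: Rank sum for X: R1 = 1 + 2 + 5 + 6 + 8 + 9 = 31.
Step 3: U_X = R1 - n1(n1+1)/2 = 31 - 6*7/2 = 31 - 21 = 10.
       U_Y = n1*n2 - U_X = 24 - 10 = 14.
Step 4: No ties, so the exact null distribution of U (based on enumerating the C(10,6) = 210 equally likely rank assignments) gives the two-sided p-value.
Step 5: p-value = 0.761905; compare to alpha = 0.1. fail to reject H0.

U_X = 10, p = 0.761905, fail to reject H0 at alpha = 0.1.


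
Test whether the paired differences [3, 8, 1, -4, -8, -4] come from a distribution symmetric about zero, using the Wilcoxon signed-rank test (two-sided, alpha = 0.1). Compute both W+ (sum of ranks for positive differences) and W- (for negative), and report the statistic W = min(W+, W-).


Step 1: Drop any zero differences (none here) and take |d_i|.
|d| = [3, 8, 1, 4, 8, 4]
Step 2: Midrank |d_i| (ties get averaged ranks).
ranks: |3|->2, |8|->5.5, |1|->1, |4|->3.5, |8|->5.5, |4|->3.5
Step 3: Attach original signs; sum ranks with positive sign and with negative sign.
W+ = 2 + 5.5 + 1 = 8.5
W- = 3.5 + 5.5 + 3.5 = 12.5
(Check: W+ + W- = 21 should equal n(n+1)/2 = 21.)
Step 4: Test statistic W = min(W+, W-) = 8.5.
Step 5: Ties in |d|, so use the tie-corrected normal approximation.
        E[W] = n(n+1)/4 = 6*7/4 = 10.5.
        Tie groups: |d|=4 (t=2), |d|=8 (t=2); sum(t^3 - t) = 12.
        Var[W] = n(n+1)(2n+1)/24 - sum(t^3-t)/48 = 546/24 - 12/48 = 22.5.
        z = (W - E[W]) / sqrt(Var[W]) = (8.5 - 10.5) / 4.7434 = -0.4216.
        Two-sided p = 2*Phi(z) = 0.673290.
Step 6: alpha = 0.1. fail to reject H0.

W+ = 8.5, W- = 12.5, W = min = 8.5, p = 0.673290, fail to reject H0.


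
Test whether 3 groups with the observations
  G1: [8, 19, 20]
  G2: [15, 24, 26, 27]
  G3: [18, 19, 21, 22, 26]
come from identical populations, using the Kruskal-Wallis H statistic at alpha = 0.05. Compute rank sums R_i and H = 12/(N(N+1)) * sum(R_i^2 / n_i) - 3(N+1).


Step 1: Combine all N = 12 observations and assign midranks.
sorted (value, group, rank): (8,G1,1), (15,G2,2), (18,G3,3), (19,G1,4.5), (19,G3,4.5), (20,G1,6), (21,G3,7), (22,G3,8), (24,G2,9), (26,G2,10.5), (26,G3,10.5), (27,G2,12)
Step 2: Sum ranks within each group.
R_1 = 11.5 (n_1 = 3)
R_2 = 33.5 (n_2 = 4)
R_3 = 33 (n_3 = 5)
Step 3: H = 12/(N(N+1)) * sum(R_i^2/n_i) - 3(N+1)
     = 12/(12*13) * (11.5^2/3 + 33.5^2/4 + 33^2/5) - 3*13
     = 0.076923 * 542.446 - 39
     = 2.726603.
Step 4: Ties present; correction factor C = 1 - 12/(12^3 - 12) = 0.993007. Corrected H = 2.726603 / 0.993007 = 2.745804.
Step 5: Under H0, H ~ chi^2(2); p-value = 0.253371.
Step 6: alpha = 0.05. fail to reject H0.

H = 2.7458, df = 2, p = 0.253371, fail to reject H0.


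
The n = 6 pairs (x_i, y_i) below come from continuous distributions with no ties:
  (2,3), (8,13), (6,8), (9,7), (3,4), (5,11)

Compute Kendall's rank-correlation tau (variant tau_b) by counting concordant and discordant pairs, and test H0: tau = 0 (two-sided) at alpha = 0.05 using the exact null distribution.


Step 1: Enumerate the 15 unordered pairs (i,j) with i<j and classify each by sign(x_j-x_i) * sign(y_j-y_i).
  (1,2):dx=+6,dy=+10->C; (1,3):dx=+4,dy=+5->C; (1,4):dx=+7,dy=+4->C; (1,5):dx=+1,dy=+1->C
  (1,6):dx=+3,dy=+8->C; (2,3):dx=-2,dy=-5->C; (2,4):dx=+1,dy=-6->D; (2,5):dx=-5,dy=-9->C
  (2,6):dx=-3,dy=-2->C; (3,4):dx=+3,dy=-1->D; (3,5):dx=-3,dy=-4->C; (3,6):dx=-1,dy=+3->D
  (4,5):dx=-6,dy=-3->C; (4,6):dx=-4,dy=+4->D; (5,6):dx=+2,dy=+7->C
Step 2: C = 11, D = 4, total pairs = 15.
Step 3: tau = (C - D)/(n(n-1)/2) = (11 - 4)/15 = 0.466667.
Step 4: Exact two-sided p-value (enumerate n! = 720 permutations of y under H0): p = 0.272222.
Step 5: alpha = 0.05. fail to reject H0.

tau_b = 0.4667 (C=11, D=4), p = 0.272222, fail to reject H0.


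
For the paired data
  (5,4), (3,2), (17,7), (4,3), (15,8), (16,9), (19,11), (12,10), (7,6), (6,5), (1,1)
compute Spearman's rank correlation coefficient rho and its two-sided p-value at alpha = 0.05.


Step 1: Rank x and y separately (midranks; no ties here).
rank(x): 5->4, 3->2, 17->10, 4->3, 15->8, 16->9, 19->11, 12->7, 7->6, 6->5, 1->1
rank(y): 4->4, 2->2, 7->7, 3->3, 8->8, 9->9, 11->11, 10->10, 6->6, 5->5, 1->1
Step 2: d_i = R_x(i) - R_y(i); compute d_i^2.
  (4-4)^2=0, (2-2)^2=0, (10-7)^2=9, (3-3)^2=0, (8-8)^2=0, (9-9)^2=0, (11-11)^2=0, (7-10)^2=9, (6-6)^2=0, (5-5)^2=0, (1-1)^2=0
sum(d^2) = 18.
Step 3: rho = 1 - 6*18 / (11*(11^2 - 1)) = 1 - 108/1320 = 0.918182.
Step 4: Under H0, t = rho * sqrt((n-2)/(1-rho^2)) = 6.9531 ~ t(9).
Step 5: Two-sided p-value from the t-distribution with 9 df = 0.000067.
Step 6: alpha = 0.05. reject H0.

rho = 0.9182, p = 0.000067, reject H0 at alpha = 0.05.


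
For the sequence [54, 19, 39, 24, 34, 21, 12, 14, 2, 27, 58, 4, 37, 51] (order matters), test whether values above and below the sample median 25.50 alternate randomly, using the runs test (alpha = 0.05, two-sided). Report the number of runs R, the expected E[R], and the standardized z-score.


Step 1: Compute median = 25.50; label A = above, B = below.
Labels in order: ABABABBBBAABAA  (n_A = 7, n_B = 7)
Step 2: Count runs R = 9.
Step 3: Under H0 (random ordering), E[R] = 2*n_A*n_B/(n_A+n_B) + 1 = 2*7*7/14 + 1 = 8.0000.
        Var[R] = 2*n_A*n_B*(2*n_A*n_B - n_A - n_B) / ((n_A+n_B)^2 * (n_A+n_B-1)) = 8232/2548 = 3.2308.
        SD[R] = 1.7974.
Step 4: Continuity-corrected z = (R - 0.5 - E[R]) / SD[R] = (9 - 0.5 - 8.0000) / 1.7974 = 0.2782.
Step 5: Two-sided p-value via normal approximation = 2*(1 - Phi(|z|)) = 0.780879.
Step 6: alpha = 0.05. fail to reject H0.

R = 9, z = 0.2782, p = 0.780879, fail to reject H0.


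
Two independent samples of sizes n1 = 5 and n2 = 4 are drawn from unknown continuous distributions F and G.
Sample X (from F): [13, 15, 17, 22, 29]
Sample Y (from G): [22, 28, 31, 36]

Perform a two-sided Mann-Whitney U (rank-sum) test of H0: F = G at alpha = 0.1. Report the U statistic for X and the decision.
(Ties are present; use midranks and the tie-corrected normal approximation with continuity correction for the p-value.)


Step 1: Combine and sort all 9 observations; assign midranks.
sorted (value, group): (13,X), (15,X), (17,X), (22,X), (22,Y), (28,Y), (29,X), (31,Y), (36,Y)
ranks: 13->1, 15->2, 17->3, 22->4.5, 22->4.5, 28->6, 29->7, 31->8, 36->9
Step 2: Rank sum for X: R1 = 1 + 2 + 3 + 4.5 + 7 = 17.5.
Step 3: U_X = R1 - n1(n1+1)/2 = 17.5 - 5*6/2 = 17.5 - 15 = 2.5.
       U_Y = n1*n2 - U_X = 20 - 2.5 = 17.5.
Step 4: Ties are present, so use the tie-corrected normal approximation (with continuity correction) for the p-value.
Step 5: p-value = 0.085100; compare to alpha = 0.1. reject H0.

U_X = 2.5, p = 0.085100, reject H0 at alpha = 0.1.


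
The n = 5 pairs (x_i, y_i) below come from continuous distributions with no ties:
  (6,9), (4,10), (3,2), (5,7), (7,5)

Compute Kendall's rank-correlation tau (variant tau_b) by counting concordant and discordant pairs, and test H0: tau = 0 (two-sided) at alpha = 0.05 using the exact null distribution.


Step 1: Enumerate the 10 unordered pairs (i,j) with i<j and classify each by sign(x_j-x_i) * sign(y_j-y_i).
  (1,2):dx=-2,dy=+1->D; (1,3):dx=-3,dy=-7->C; (1,4):dx=-1,dy=-2->C; (1,5):dx=+1,dy=-4->D
  (2,3):dx=-1,dy=-8->C; (2,4):dx=+1,dy=-3->D; (2,5):dx=+3,dy=-5->D; (3,4):dx=+2,dy=+5->C
  (3,5):dx=+4,dy=+3->C; (4,5):dx=+2,dy=-2->D
Step 2: C = 5, D = 5, total pairs = 10.
Step 3: tau = (C - D)/(n(n-1)/2) = (5 - 5)/10 = 0.000000.
Step 4: Exact two-sided p-value (enumerate n! = 120 permutations of y under H0): p = 1.000000.
Step 5: alpha = 0.05. fail to reject H0.

tau_b = 0.0000 (C=5, D=5), p = 1.000000, fail to reject H0.


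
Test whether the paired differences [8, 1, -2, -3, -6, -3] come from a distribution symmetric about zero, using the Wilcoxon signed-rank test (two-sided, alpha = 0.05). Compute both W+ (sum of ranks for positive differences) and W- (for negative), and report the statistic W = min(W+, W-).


Step 1: Drop any zero differences (none here) and take |d_i|.
|d| = [8, 1, 2, 3, 6, 3]
Step 2: Midrank |d_i| (ties get averaged ranks).
ranks: |8|->6, |1|->1, |2|->2, |3|->3.5, |6|->5, |3|->3.5
Step 3: Attach original signs; sum ranks with positive sign and with negative sign.
W+ = 6 + 1 = 7
W- = 2 + 3.5 + 5 + 3.5 = 14
(Check: W+ + W- = 21 should equal n(n+1)/2 = 21.)
Step 4: Test statistic W = min(W+, W-) = 7.
Step 5: Ties in |d|, so use the tie-corrected normal approximation.
        E[W] = n(n+1)/4 = 6*7/4 = 10.5.
        Tie groups: |d|=3 (t=2); sum(t^3 - t) = 6.
        Var[W] = n(n+1)(2n+1)/24 - sum(t^3-t)/48 = 546/24 - 6/48 = 22.625.
        z = (W - E[W]) / sqrt(Var[W]) = (7 - 10.5) / 4.7566 = -0.7358.
        Two-sided p = 2*Phi(z) = 0.461838.
Step 6: alpha = 0.05. fail to reject H0.

W+ = 7, W- = 14, W = min = 7, p = 0.461838, fail to reject H0.


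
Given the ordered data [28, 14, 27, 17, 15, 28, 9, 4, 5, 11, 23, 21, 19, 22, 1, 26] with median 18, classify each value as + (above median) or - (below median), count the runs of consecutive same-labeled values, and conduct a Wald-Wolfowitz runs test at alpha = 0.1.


Step 1: Compute median = 18; label A = above, B = below.
Labels in order: ABABBABBBBAAAABA  (n_A = 8, n_B = 8)
Step 2: Count runs R = 9.
Step 3: Under H0 (random ordering), E[R] = 2*n_A*n_B/(n_A+n_B) + 1 = 2*8*8/16 + 1 = 9.0000.
        Var[R] = 2*n_A*n_B*(2*n_A*n_B - n_A - n_B) / ((n_A+n_B)^2 * (n_A+n_B-1)) = 14336/3840 = 3.7333.
        SD[R] = 1.9322.
Step 4: R = E[R], so z = 0 with no continuity correction.
Step 5: Two-sided p-value via normal approximation = 2*(1 - Phi(|z|)) = 1.000000.
Step 6: alpha = 0.1. fail to reject H0.

R = 9, z = 0.0000, p = 1.000000, fail to reject H0.


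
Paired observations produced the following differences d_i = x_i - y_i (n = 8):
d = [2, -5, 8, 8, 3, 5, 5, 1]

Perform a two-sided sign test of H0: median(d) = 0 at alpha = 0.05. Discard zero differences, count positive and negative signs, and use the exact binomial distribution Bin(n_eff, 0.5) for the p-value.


Step 1: Discard zero differences. Original n = 8; n_eff = number of nonzero differences = 8.
Nonzero differences (with sign): +2, -5, +8, +8, +3, +5, +5, +1
Step 2: Count signs: positive = 7, negative = 1.
Step 3: Under H0: P(positive) = 0.5, so the number of positives S ~ Bin(8, 0.5).
Step 4: Two-sided exact p-value = sum of Bin(8,0.5) probabilities at or below the observed probability = 0.070312.
Step 5: alpha = 0.05. fail to reject H0.

n_eff = 8, pos = 7, neg = 1, p = 0.070312, fail to reject H0.


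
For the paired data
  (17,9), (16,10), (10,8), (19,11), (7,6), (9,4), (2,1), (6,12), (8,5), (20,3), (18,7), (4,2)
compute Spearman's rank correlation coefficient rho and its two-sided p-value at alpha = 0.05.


Step 1: Rank x and y separately (midranks; no ties here).
rank(x): 17->9, 16->8, 10->7, 19->11, 7->4, 9->6, 2->1, 6->3, 8->5, 20->12, 18->10, 4->2
rank(y): 9->9, 10->10, 8->8, 11->11, 6->6, 4->4, 1->1, 12->12, 5->5, 3->3, 7->7, 2->2
Step 2: d_i = R_x(i) - R_y(i); compute d_i^2.
  (9-9)^2=0, (8-10)^2=4, (7-8)^2=1, (11-11)^2=0, (4-6)^2=4, (6-4)^2=4, (1-1)^2=0, (3-12)^2=81, (5-5)^2=0, (12-3)^2=81, (10-7)^2=9, (2-2)^2=0
sum(d^2) = 184.
Step 3: rho = 1 - 6*184 / (12*(12^2 - 1)) = 1 - 1104/1716 = 0.356643.
Step 4: Under H0, t = rho * sqrt((n-2)/(1-rho^2)) = 1.2072 ~ t(10).
Step 5: Two-sided p-value from the t-distribution with 10 df = 0.255138.
Step 6: alpha = 0.05. fail to reject H0.

rho = 0.3566, p = 0.255138, fail to reject H0 at alpha = 0.05.


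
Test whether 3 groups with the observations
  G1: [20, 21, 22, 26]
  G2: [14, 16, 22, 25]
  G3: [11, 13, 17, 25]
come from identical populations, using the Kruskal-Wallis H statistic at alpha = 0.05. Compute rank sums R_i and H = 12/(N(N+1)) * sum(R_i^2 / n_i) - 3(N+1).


Step 1: Combine all N = 12 observations and assign midranks.
sorted (value, group, rank): (11,G3,1), (13,G3,2), (14,G2,3), (16,G2,4), (17,G3,5), (20,G1,6), (21,G1,7), (22,G1,8.5), (22,G2,8.5), (25,G2,10.5), (25,G3,10.5), (26,G1,12)
Step 2: Sum ranks within each group.
R_1 = 33.5 (n_1 = 4)
R_2 = 26 (n_2 = 4)
R_3 = 18.5 (n_3 = 4)
Step 3: H = 12/(N(N+1)) * sum(R_i^2/n_i) - 3(N+1)
     = 12/(12*13) * (33.5^2/4 + 26^2/4 + 18.5^2/4) - 3*13
     = 0.076923 * 535.125 - 39
     = 2.163462.
Step 4: Ties present; correction factor C = 1 - 12/(12^3 - 12) = 0.993007. Corrected H = 2.163462 / 0.993007 = 2.178697.
Step 5: Under H0, H ~ chi^2(2); p-value = 0.336436.
Step 6: alpha = 0.05. fail to reject H0.

H = 2.1787, df = 2, p = 0.336436, fail to reject H0.


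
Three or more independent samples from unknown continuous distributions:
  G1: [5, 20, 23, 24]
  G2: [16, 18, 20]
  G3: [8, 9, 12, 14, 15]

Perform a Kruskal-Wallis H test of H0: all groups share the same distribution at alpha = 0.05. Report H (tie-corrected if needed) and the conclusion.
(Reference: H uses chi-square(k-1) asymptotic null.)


Step 1: Combine all N = 12 observations and assign midranks.
sorted (value, group, rank): (5,G1,1), (8,G3,2), (9,G3,3), (12,G3,4), (14,G3,5), (15,G3,6), (16,G2,7), (18,G2,8), (20,G1,9.5), (20,G2,9.5), (23,G1,11), (24,G1,12)
Step 2: Sum ranks within each group.
R_1 = 33.5 (n_1 = 4)
R_2 = 24.5 (n_2 = 3)
R_3 = 20 (n_3 = 5)
Step 3: H = 12/(N(N+1)) * sum(R_i^2/n_i) - 3(N+1)
     = 12/(12*13) * (33.5^2/4 + 24.5^2/3 + 20^2/5) - 3*13
     = 0.076923 * 560.646 - 39
     = 4.126603.
Step 4: Ties present; correction factor C = 1 - 6/(12^3 - 12) = 0.996503. Corrected H = 4.126603 / 0.996503 = 4.141082.
Step 5: Under H0, H ~ chi^2(2); p-value = 0.126118.
Step 6: alpha = 0.05. fail to reject H0.

H = 4.1411, df = 2, p = 0.126118, fail to reject H0.


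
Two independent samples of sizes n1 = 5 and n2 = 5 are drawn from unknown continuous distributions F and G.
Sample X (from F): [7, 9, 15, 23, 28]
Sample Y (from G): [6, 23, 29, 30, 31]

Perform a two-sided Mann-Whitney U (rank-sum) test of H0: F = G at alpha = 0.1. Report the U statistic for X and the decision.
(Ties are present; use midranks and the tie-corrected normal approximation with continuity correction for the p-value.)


Step 1: Combine and sort all 10 observations; assign midranks.
sorted (value, group): (6,Y), (7,X), (9,X), (15,X), (23,X), (23,Y), (28,X), (29,Y), (30,Y), (31,Y)
ranks: 6->1, 7->2, 9->3, 15->4, 23->5.5, 23->5.5, 28->7, 29->8, 30->9, 31->10
Step 2: Rank sum for X: R1 = 2 + 3 + 4 + 5.5 + 7 = 21.5.
Step 3: U_X = R1 - n1(n1+1)/2 = 21.5 - 5*6/2 = 21.5 - 15 = 6.5.
       U_Y = n1*n2 - U_X = 25 - 6.5 = 18.5.
Step 4: Ties are present, so use the tie-corrected normal approximation (with continuity correction) for the p-value.
Step 5: p-value = 0.249153; compare to alpha = 0.1. fail to reject H0.

U_X = 6.5, p = 0.249153, fail to reject H0 at alpha = 0.1.


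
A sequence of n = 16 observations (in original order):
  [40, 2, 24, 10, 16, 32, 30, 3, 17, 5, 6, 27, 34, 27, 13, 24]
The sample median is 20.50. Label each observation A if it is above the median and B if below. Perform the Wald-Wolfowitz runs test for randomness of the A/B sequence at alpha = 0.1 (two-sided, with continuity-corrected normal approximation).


Step 1: Compute median = 20.50; label A = above, B = below.
Labels in order: ABABBAABBBBAAABA  (n_A = 8, n_B = 8)
Step 2: Count runs R = 9.
Step 3: Under H0 (random ordering), E[R] = 2*n_A*n_B/(n_A+n_B) + 1 = 2*8*8/16 + 1 = 9.0000.
        Var[R] = 2*n_A*n_B*(2*n_A*n_B - n_A - n_B) / ((n_A+n_B)^2 * (n_A+n_B-1)) = 14336/3840 = 3.7333.
        SD[R] = 1.9322.
Step 4: R = E[R], so z = 0 with no continuity correction.
Step 5: Two-sided p-value via normal approximation = 2*(1 - Phi(|z|)) = 1.000000.
Step 6: alpha = 0.1. fail to reject H0.

R = 9, z = 0.0000, p = 1.000000, fail to reject H0.


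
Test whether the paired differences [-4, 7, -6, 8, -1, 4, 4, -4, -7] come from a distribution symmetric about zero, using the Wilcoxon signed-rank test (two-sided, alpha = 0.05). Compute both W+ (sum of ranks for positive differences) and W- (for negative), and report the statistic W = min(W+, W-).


Step 1: Drop any zero differences (none here) and take |d_i|.
|d| = [4, 7, 6, 8, 1, 4, 4, 4, 7]
Step 2: Midrank |d_i| (ties get averaged ranks).
ranks: |4|->3.5, |7|->7.5, |6|->6, |8|->9, |1|->1, |4|->3.5, |4|->3.5, |4|->3.5, |7|->7.5
Step 3: Attach original signs; sum ranks with positive sign and with negative sign.
W+ = 7.5 + 9 + 3.5 + 3.5 = 23.5
W- = 3.5 + 6 + 1 + 3.5 + 7.5 = 21.5
(Check: W+ + W- = 45 should equal n(n+1)/2 = 45.)
Step 4: Test statistic W = min(W+, W-) = 21.5.
Step 5: Ties in |d|, so use the tie-corrected normal approximation.
        E[W] = n(n+1)/4 = 9*10/4 = 22.5.
        Tie groups: |d|=4 (t=4), |d|=7 (t=2); sum(t^3 - t) = 66.
        Var[W] = n(n+1)(2n+1)/24 - sum(t^3-t)/48 = 1710/24 - 66/48 = 69.875.
        z = (W - E[W]) / sqrt(Var[W]) = (21.5 - 22.5) / 8.3591 = -0.1196.
        Two-sided p = 2*Phi(z) = 0.904776.
Step 6: alpha = 0.05. fail to reject H0.

W+ = 23.5, W- = 21.5, W = min = 21.5, p = 0.904776, fail to reject H0.


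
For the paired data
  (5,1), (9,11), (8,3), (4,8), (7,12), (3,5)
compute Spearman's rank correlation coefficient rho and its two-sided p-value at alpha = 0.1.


Step 1: Rank x and y separately (midranks; no ties here).
rank(x): 5->3, 9->6, 8->5, 4->2, 7->4, 3->1
rank(y): 1->1, 11->5, 3->2, 8->4, 12->6, 5->3
Step 2: d_i = R_x(i) - R_y(i); compute d_i^2.
  (3-1)^2=4, (6-5)^2=1, (5-2)^2=9, (2-4)^2=4, (4-6)^2=4, (1-3)^2=4
sum(d^2) = 26.
Step 3: rho = 1 - 6*26 / (6*(6^2 - 1)) = 1 - 156/210 = 0.257143.
Step 4: Under H0, t = rho * sqrt((n-2)/(1-rho^2)) = 0.5322 ~ t(4).
Step 5: Two-sided p-value from the t-distribution with 4 df = 0.622787.
Step 6: alpha = 0.1. fail to reject H0.

rho = 0.2571, p = 0.622787, fail to reject H0 at alpha = 0.1.


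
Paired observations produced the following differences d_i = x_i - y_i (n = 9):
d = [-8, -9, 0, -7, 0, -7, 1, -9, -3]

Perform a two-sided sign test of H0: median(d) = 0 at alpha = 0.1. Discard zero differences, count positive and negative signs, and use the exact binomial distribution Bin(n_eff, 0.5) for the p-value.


Step 1: Discard zero differences. Original n = 9; n_eff = number of nonzero differences = 7.
Nonzero differences (with sign): -8, -9, -7, -7, +1, -9, -3
Step 2: Count signs: positive = 1, negative = 6.
Step 3: Under H0: P(positive) = 0.5, so the number of positives S ~ Bin(7, 0.5).
Step 4: Two-sided exact p-value = sum of Bin(7,0.5) probabilities at or below the observed probability = 0.125000.
Step 5: alpha = 0.1. fail to reject H0.

n_eff = 7, pos = 1, neg = 6, p = 0.125000, fail to reject H0.
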